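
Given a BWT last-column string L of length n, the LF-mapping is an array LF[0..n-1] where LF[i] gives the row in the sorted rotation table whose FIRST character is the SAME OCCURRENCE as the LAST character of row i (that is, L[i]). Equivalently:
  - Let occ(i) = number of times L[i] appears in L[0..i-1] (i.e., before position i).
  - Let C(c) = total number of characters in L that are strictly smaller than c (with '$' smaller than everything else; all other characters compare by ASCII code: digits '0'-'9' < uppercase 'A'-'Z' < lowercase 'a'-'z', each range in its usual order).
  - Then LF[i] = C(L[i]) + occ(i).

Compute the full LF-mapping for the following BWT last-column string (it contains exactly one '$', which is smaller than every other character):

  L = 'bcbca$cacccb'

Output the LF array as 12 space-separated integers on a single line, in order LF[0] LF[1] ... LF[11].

Char counts: '$':1, 'a':2, 'b':3, 'c':6
C (first-col start): C('$')=0, C('a')=1, C('b')=3, C('c')=6
L[0]='b': occ=0, LF[0]=C('b')+0=3+0=3
L[1]='c': occ=0, LF[1]=C('c')+0=6+0=6
L[2]='b': occ=1, LF[2]=C('b')+1=3+1=4
L[3]='c': occ=1, LF[3]=C('c')+1=6+1=7
L[4]='a': occ=0, LF[4]=C('a')+0=1+0=1
L[5]='$': occ=0, LF[5]=C('$')+0=0+0=0
L[6]='c': occ=2, LF[6]=C('c')+2=6+2=8
L[7]='a': occ=1, LF[7]=C('a')+1=1+1=2
L[8]='c': occ=3, LF[8]=C('c')+3=6+3=9
L[9]='c': occ=4, LF[9]=C('c')+4=6+4=10
L[10]='c': occ=5, LF[10]=C('c')+5=6+5=11
L[11]='b': occ=2, LF[11]=C('b')+2=3+2=5

Answer: 3 6 4 7 1 0 8 2 9 10 11 5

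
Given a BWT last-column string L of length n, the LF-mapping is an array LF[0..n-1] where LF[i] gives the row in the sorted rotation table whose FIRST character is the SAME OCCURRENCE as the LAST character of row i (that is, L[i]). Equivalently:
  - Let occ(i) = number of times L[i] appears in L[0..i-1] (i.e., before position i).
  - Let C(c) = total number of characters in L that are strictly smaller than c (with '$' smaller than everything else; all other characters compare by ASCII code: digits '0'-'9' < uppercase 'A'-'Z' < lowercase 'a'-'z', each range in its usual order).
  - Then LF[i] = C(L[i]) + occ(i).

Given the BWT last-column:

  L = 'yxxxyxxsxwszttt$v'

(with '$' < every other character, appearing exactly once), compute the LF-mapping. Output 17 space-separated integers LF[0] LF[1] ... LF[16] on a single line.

Answer: 14 8 9 10 15 11 12 1 13 7 2 16 3 4 5 0 6

Derivation:
Char counts: '$':1, 's':2, 't':3, 'v':1, 'w':1, 'x':6, 'y':2, 'z':1
C (first-col start): C('$')=0, C('s')=1, C('t')=3, C('v')=6, C('w')=7, C('x')=8, C('y')=14, C('z')=16
L[0]='y': occ=0, LF[0]=C('y')+0=14+0=14
L[1]='x': occ=0, LF[1]=C('x')+0=8+0=8
L[2]='x': occ=1, LF[2]=C('x')+1=8+1=9
L[3]='x': occ=2, LF[3]=C('x')+2=8+2=10
L[4]='y': occ=1, LF[4]=C('y')+1=14+1=15
L[5]='x': occ=3, LF[5]=C('x')+3=8+3=11
L[6]='x': occ=4, LF[6]=C('x')+4=8+4=12
L[7]='s': occ=0, LF[7]=C('s')+0=1+0=1
L[8]='x': occ=5, LF[8]=C('x')+5=8+5=13
L[9]='w': occ=0, LF[9]=C('w')+0=7+0=7
L[10]='s': occ=1, LF[10]=C('s')+1=1+1=2
L[11]='z': occ=0, LF[11]=C('z')+0=16+0=16
L[12]='t': occ=0, LF[12]=C('t')+0=3+0=3
L[13]='t': occ=1, LF[13]=C('t')+1=3+1=4
L[14]='t': occ=2, LF[14]=C('t')+2=3+2=5
L[15]='$': occ=0, LF[15]=C('$')+0=0+0=0
L[16]='v': occ=0, LF[16]=C('v')+0=6+0=6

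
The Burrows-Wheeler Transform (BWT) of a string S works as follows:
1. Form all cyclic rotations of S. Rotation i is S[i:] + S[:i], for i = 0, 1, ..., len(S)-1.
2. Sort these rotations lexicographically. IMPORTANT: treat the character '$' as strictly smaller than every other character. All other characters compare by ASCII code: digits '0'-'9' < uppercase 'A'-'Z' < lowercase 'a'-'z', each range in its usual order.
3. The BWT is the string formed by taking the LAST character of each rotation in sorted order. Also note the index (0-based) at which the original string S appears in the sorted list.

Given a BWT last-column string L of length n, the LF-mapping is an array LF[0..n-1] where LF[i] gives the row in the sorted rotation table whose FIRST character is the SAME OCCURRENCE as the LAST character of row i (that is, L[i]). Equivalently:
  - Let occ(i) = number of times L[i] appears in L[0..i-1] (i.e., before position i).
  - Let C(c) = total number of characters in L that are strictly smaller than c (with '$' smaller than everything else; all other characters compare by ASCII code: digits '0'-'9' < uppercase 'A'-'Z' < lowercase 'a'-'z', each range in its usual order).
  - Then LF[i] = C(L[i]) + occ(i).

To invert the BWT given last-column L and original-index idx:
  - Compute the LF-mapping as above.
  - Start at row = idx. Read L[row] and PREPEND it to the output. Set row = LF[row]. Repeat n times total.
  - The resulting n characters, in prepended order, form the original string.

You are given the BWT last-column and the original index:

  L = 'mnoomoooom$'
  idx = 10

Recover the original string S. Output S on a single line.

Answer: ooomooomnm$

Derivation:
LF mapping: 1 4 5 6 2 7 8 9 10 3 0
Walk LF starting at row 10, prepending L[row]:
  step 1: row=10, L[10]='$', prepend. Next row=LF[10]=0
  step 2: row=0, L[0]='m', prepend. Next row=LF[0]=1
  step 3: row=1, L[1]='n', prepend. Next row=LF[1]=4
  step 4: row=4, L[4]='m', prepend. Next row=LF[4]=2
  step 5: row=2, L[2]='o', prepend. Next row=LF[2]=5
  step 6: row=5, L[5]='o', prepend. Next row=LF[5]=7
  step 7: row=7, L[7]='o', prepend. Next row=LF[7]=9
  step 8: row=9, L[9]='m', prepend. Next row=LF[9]=3
  step 9: row=3, L[3]='o', prepend. Next row=LF[3]=6
  step 10: row=6, L[6]='o', prepend. Next row=LF[6]=8
  step 11: row=8, L[8]='o', prepend. Next row=LF[8]=10
Reversed output: ooomooomnm$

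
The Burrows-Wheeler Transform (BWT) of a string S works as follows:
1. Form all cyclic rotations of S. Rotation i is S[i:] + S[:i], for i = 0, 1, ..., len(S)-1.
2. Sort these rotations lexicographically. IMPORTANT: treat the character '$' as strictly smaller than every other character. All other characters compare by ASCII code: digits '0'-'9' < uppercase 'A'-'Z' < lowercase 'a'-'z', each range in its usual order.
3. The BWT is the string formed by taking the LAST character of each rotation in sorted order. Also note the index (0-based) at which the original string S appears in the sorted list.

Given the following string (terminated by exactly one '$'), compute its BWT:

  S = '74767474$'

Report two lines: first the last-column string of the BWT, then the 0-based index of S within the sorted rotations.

Answer: 4777746$4
7

Derivation:
All 9 rotations (rotation i = S[i:]+S[:i]):
  rot[0] = 74767474$
  rot[1] = 4767474$7
  rot[2] = 767474$74
  rot[3] = 67474$747
  rot[4] = 7474$7476
  rot[5] = 474$74767
  rot[6] = 74$747674
  rot[7] = 4$7476747
  rot[8] = $74767474
Sorted (with $ < everything):
  sorted[0] = $74767474  (last char: '4')
  sorted[1] = 4$7476747  (last char: '7')
  sorted[2] = 474$74767  (last char: '7')
  sorted[3] = 4767474$7  (last char: '7')
  sorted[4] = 67474$747  (last char: '7')
  sorted[5] = 74$747674  (last char: '4')
  sorted[6] = 7474$7476  (last char: '6')
  sorted[7] = 74767474$  (last char: '$')
  sorted[8] = 767474$74  (last char: '4')
Last column: 4777746$4
Original string S is at sorted index 7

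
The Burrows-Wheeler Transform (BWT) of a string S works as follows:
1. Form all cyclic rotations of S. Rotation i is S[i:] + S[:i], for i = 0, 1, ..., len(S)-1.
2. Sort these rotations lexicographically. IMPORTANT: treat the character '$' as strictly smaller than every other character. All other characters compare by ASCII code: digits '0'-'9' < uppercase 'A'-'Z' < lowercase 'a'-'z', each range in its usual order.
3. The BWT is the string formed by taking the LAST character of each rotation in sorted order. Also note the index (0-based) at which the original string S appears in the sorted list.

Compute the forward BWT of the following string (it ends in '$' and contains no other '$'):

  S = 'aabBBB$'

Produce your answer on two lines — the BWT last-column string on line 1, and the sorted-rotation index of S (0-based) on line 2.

All 7 rotations (rotation i = S[i:]+S[:i]):
  rot[0] = aabBBB$
  rot[1] = abBBB$a
  rot[2] = bBBB$aa
  rot[3] = BBB$aab
  rot[4] = BB$aabB
  rot[5] = B$aabBB
  rot[6] = $aabBBB
Sorted (with $ < everything):
  sorted[0] = $aabBBB  (last char: 'B')
  sorted[1] = B$aabBB  (last char: 'B')
  sorted[2] = BB$aabB  (last char: 'B')
  sorted[3] = BBB$aab  (last char: 'b')
  sorted[4] = aabBBB$  (last char: '$')
  sorted[5] = abBBB$a  (last char: 'a')
  sorted[6] = bBBB$aa  (last char: 'a')
Last column: BBBb$aa
Original string S is at sorted index 4

Answer: BBBb$aa
4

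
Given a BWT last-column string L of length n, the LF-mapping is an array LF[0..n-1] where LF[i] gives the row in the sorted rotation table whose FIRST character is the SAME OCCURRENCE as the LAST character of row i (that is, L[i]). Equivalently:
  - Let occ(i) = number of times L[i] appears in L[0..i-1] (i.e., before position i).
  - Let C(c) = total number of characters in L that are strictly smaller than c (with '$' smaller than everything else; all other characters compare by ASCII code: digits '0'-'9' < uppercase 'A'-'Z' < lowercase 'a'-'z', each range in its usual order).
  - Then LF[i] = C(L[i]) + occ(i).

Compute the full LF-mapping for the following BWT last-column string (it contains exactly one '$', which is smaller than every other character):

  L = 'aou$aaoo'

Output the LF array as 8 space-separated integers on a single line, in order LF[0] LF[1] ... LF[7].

Answer: 1 4 7 0 2 3 5 6

Derivation:
Char counts: '$':1, 'a':3, 'o':3, 'u':1
C (first-col start): C('$')=0, C('a')=1, C('o')=4, C('u')=7
L[0]='a': occ=0, LF[0]=C('a')+0=1+0=1
L[1]='o': occ=0, LF[1]=C('o')+0=4+0=4
L[2]='u': occ=0, LF[2]=C('u')+0=7+0=7
L[3]='$': occ=0, LF[3]=C('$')+0=0+0=0
L[4]='a': occ=1, LF[4]=C('a')+1=1+1=2
L[5]='a': occ=2, LF[5]=C('a')+2=1+2=3
L[6]='o': occ=1, LF[6]=C('o')+1=4+1=5
L[7]='o': occ=2, LF[7]=C('o')+2=4+2=6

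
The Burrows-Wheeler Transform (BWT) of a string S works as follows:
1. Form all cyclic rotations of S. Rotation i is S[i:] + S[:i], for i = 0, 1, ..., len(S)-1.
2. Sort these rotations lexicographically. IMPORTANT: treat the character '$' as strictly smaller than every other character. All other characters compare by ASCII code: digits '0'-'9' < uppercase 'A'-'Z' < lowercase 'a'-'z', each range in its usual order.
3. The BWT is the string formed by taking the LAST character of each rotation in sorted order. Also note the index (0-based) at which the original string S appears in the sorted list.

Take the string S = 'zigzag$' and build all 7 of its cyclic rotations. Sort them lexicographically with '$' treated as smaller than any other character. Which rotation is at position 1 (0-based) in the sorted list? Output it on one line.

Answer: ag$zigz

Derivation:
All 7 rotations (rotation i = S[i:]+S[:i]):
  rot[0] = zigzag$
  rot[1] = igzag$z
  rot[2] = gzag$zi
  rot[3] = zag$zig
  rot[4] = ag$zigz
  rot[5] = g$zigza
  rot[6] = $zigzag
Sorted (with $ < everything):
  sorted[0] = $zigzag
  sorted[1] = ag$zigz
  sorted[2] = g$zigza
  sorted[3] = gzag$zi
  sorted[4] = igzag$z
  sorted[5] = zag$zig
  sorted[6] = zigzag$
sorted[1] = ag$zigz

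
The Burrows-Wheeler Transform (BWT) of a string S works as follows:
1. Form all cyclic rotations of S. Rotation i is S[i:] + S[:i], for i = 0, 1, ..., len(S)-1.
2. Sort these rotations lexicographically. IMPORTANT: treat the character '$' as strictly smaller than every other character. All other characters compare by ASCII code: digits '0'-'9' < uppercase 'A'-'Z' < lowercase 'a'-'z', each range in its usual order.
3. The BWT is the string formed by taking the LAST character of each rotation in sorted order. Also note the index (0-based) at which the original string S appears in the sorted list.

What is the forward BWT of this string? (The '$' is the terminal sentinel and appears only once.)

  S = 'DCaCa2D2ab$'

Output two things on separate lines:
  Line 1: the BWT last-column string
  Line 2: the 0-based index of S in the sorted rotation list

Answer: baDaD2$CC2a
6

Derivation:
All 11 rotations (rotation i = S[i:]+S[:i]):
  rot[0] = DCaCa2D2ab$
  rot[1] = CaCa2D2ab$D
  rot[2] = aCa2D2ab$DC
  rot[3] = Ca2D2ab$DCa
  rot[4] = a2D2ab$DCaC
  rot[5] = 2D2ab$DCaCa
  rot[6] = D2ab$DCaCa2
  rot[7] = 2ab$DCaCa2D
  rot[8] = ab$DCaCa2D2
  rot[9] = b$DCaCa2D2a
  rot[10] = $DCaCa2D2ab
Sorted (with $ < everything):
  sorted[0] = $DCaCa2D2ab  (last char: 'b')
  sorted[1] = 2D2ab$DCaCa  (last char: 'a')
  sorted[2] = 2ab$DCaCa2D  (last char: 'D')
  sorted[3] = Ca2D2ab$DCa  (last char: 'a')
  sorted[4] = CaCa2D2ab$D  (last char: 'D')
  sorted[5] = D2ab$DCaCa2  (last char: '2')
  sorted[6] = DCaCa2D2ab$  (last char: '$')
  sorted[7] = a2D2ab$DCaC  (last char: 'C')
  sorted[8] = aCa2D2ab$DC  (last char: 'C')
  sorted[9] = ab$DCaCa2D2  (last char: '2')
  sorted[10] = b$DCaCa2D2a  (last char: 'a')
Last column: baDaD2$CC2a
Original string S is at sorted index 6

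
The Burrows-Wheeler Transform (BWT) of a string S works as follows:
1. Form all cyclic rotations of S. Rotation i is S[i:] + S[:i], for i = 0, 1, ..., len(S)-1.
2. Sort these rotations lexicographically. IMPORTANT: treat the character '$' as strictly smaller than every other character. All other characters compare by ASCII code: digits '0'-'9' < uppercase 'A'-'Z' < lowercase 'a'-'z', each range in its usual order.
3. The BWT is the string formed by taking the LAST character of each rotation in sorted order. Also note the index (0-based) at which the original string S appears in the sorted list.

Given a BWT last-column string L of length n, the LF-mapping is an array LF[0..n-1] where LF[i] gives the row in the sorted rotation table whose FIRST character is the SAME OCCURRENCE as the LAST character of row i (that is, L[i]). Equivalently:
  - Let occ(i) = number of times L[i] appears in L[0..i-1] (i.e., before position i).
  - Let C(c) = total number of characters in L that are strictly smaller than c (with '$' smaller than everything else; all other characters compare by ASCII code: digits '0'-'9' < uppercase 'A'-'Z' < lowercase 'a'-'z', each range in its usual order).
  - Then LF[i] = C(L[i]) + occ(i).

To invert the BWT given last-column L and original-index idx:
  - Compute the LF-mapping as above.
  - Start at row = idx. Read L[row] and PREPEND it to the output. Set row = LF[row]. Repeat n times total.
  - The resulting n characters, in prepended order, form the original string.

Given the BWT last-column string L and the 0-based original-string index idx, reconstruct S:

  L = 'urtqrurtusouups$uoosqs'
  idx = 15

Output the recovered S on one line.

LF mapping: 16 7 14 5 8 17 9 15 18 10 1 19 20 4 11 0 21 2 3 12 6 13
Walk LF starting at row 15, prepending L[row]:
  step 1: row=15, L[15]='$', prepend. Next row=LF[15]=0
  step 2: row=0, L[0]='u', prepend. Next row=LF[0]=16
  step 3: row=16, L[16]='u', prepend. Next row=LF[16]=21
  step 4: row=21, L[21]='s', prepend. Next row=LF[21]=13
  step 5: row=13, L[13]='p', prepend. Next row=LF[13]=4
  step 6: row=4, L[4]='r', prepend. Next row=LF[4]=8
  step 7: row=8, L[8]='u', prepend. Next row=LF[8]=18
  step 8: row=18, L[18]='o', prepend. Next row=LF[18]=3
  step 9: row=3, L[3]='q', prepend. Next row=LF[3]=5
  step 10: row=5, L[5]='u', prepend. Next row=LF[5]=17
  step 11: row=17, L[17]='o', prepend. Next row=LF[17]=2
  step 12: row=2, L[2]='t', prepend. Next row=LF[2]=14
  step 13: row=14, L[14]='s', prepend. Next row=LF[14]=11
  step 14: row=11, L[11]='u', prepend. Next row=LF[11]=19
  step 15: row=19, L[19]='s', prepend. Next row=LF[19]=12
  step 16: row=12, L[12]='u', prepend. Next row=LF[12]=20
  step 17: row=20, L[20]='q', prepend. Next row=LF[20]=6
  step 18: row=6, L[6]='r', prepend. Next row=LF[6]=9
  step 19: row=9, L[9]='s', prepend. Next row=LF[9]=10
  step 20: row=10, L[10]='o', prepend. Next row=LF[10]=1
  step 21: row=1, L[1]='r', prepend. Next row=LF[1]=7
  step 22: row=7, L[7]='t', prepend. Next row=LF[7]=15
Reversed output: trosrqusustouqourpsuu$

Answer: trosrqusustouqourpsuu$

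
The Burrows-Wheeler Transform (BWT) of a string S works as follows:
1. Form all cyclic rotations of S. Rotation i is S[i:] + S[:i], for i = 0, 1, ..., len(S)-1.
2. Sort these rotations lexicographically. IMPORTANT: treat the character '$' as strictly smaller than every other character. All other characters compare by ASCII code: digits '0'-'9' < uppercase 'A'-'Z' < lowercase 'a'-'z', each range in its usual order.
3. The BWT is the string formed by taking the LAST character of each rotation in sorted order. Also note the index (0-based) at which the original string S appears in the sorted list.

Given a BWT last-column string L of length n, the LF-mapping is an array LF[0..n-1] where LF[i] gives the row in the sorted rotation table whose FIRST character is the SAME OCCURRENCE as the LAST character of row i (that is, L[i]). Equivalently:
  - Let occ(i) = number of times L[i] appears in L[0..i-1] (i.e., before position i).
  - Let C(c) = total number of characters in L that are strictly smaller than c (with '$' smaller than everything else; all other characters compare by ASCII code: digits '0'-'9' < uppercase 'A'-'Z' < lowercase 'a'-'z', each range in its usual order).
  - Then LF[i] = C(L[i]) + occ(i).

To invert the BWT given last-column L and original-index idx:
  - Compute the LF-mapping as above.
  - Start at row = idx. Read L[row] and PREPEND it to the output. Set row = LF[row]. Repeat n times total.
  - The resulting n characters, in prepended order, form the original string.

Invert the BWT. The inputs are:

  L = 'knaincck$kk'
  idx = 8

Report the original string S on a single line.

LF mapping: 5 9 1 4 10 2 3 6 0 7 8
Walk LF starting at row 8, prepending L[row]:
  step 1: row=8, L[8]='$', prepend. Next row=LF[8]=0
  step 2: row=0, L[0]='k', prepend. Next row=LF[0]=5
  step 3: row=5, L[5]='c', prepend. Next row=LF[5]=2
  step 4: row=2, L[2]='a', prepend. Next row=LF[2]=1
  step 5: row=1, L[1]='n', prepend. Next row=LF[1]=9
  step 6: row=9, L[9]='k', prepend. Next row=LF[9]=7
  step 7: row=7, L[7]='k', prepend. Next row=LF[7]=6
  step 8: row=6, L[6]='c', prepend. Next row=LF[6]=3
  step 9: row=3, L[3]='i', prepend. Next row=LF[3]=4
  step 10: row=4, L[4]='n', prepend. Next row=LF[4]=10
  step 11: row=10, L[10]='k', prepend. Next row=LF[10]=8
Reversed output: knickknack$

Answer: knickknack$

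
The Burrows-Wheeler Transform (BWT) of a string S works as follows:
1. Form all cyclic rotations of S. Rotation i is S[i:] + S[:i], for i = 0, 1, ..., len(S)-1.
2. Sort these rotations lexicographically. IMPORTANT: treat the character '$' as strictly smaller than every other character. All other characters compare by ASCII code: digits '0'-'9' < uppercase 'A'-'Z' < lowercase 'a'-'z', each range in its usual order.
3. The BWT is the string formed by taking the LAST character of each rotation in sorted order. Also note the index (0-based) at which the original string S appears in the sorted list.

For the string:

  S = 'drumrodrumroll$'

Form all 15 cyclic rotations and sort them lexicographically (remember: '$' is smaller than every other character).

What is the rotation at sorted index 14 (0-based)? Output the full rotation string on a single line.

Answer: umroll$drumrodr

Derivation:
All 15 rotations (rotation i = S[i:]+S[:i]):
  rot[0] = drumrodrumroll$
  rot[1] = rumrodrumroll$d
  rot[2] = umrodrumroll$dr
  rot[3] = mrodrumroll$dru
  rot[4] = rodrumroll$drum
  rot[5] = odrumroll$drumr
  rot[6] = drumroll$drumro
  rot[7] = rumroll$drumrod
  rot[8] = umroll$drumrodr
  rot[9] = mroll$drumrodru
  rot[10] = roll$drumrodrum
  rot[11] = oll$drumrodrumr
  rot[12] = ll$drumrodrumro
  rot[13] = l$drumrodrumrol
  rot[14] = $drumrodrumroll
Sorted (with $ < everything):
  sorted[0] = $drumrodrumroll
  sorted[1] = drumrodrumroll$
  sorted[2] = drumroll$drumro
  sorted[3] = l$drumrodrumrol
  sorted[4] = ll$drumrodrumro
  sorted[5] = mrodrumroll$dru
  sorted[6] = mroll$drumrodru
  sorted[7] = odrumroll$drumr
  sorted[8] = oll$drumrodrumr
  sorted[9] = rodrumroll$drum
  sorted[10] = roll$drumrodrum
  sorted[11] = rumrodrumroll$d
  sorted[12] = rumroll$drumrod
  sorted[13] = umrodrumroll$dr
  sorted[14] = umroll$drumrodr
sorted[14] = umroll$drumrodr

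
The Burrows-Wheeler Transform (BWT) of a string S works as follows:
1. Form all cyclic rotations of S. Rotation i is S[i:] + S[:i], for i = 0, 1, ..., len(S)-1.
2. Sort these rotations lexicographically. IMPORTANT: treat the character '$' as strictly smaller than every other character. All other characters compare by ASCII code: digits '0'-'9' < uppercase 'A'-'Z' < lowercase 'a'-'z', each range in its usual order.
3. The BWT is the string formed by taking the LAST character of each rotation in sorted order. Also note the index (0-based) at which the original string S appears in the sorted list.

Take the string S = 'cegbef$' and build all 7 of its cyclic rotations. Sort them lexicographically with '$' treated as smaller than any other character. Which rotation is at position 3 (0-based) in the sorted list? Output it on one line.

All 7 rotations (rotation i = S[i:]+S[:i]):
  rot[0] = cegbef$
  rot[1] = egbef$c
  rot[2] = gbef$ce
  rot[3] = bef$ceg
  rot[4] = ef$cegb
  rot[5] = f$cegbe
  rot[6] = $cegbef
Sorted (with $ < everything):
  sorted[0] = $cegbef
  sorted[1] = bef$ceg
  sorted[2] = cegbef$
  sorted[3] = ef$cegb
  sorted[4] = egbef$c
  sorted[5] = f$cegbe
  sorted[6] = gbef$ce
sorted[3] = ef$cegb

Answer: ef$cegb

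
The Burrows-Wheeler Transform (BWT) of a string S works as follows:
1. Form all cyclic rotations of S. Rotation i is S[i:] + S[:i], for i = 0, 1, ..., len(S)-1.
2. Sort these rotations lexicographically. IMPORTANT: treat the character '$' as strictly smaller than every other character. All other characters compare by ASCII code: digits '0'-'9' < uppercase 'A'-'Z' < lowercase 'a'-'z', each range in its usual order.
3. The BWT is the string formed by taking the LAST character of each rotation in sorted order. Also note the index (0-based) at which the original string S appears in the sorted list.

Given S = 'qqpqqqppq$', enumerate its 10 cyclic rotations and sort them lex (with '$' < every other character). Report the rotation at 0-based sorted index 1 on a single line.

All 10 rotations (rotation i = S[i:]+S[:i]):
  rot[0] = qqpqqqppq$
  rot[1] = qpqqqppq$q
  rot[2] = pqqqppq$qq
  rot[3] = qqqppq$qqp
  rot[4] = qqppq$qqpq
  rot[5] = qppq$qqpqq
  rot[6] = ppq$qqpqqq
  rot[7] = pq$qqpqqqp
  rot[8] = q$qqpqqqpp
  rot[9] = $qqpqqqppq
Sorted (with $ < everything):
  sorted[0] = $qqpqqqppq
  sorted[1] = ppq$qqpqqq
  sorted[2] = pq$qqpqqqp
  sorted[3] = pqqqppq$qq
  sorted[4] = q$qqpqqqpp
  sorted[5] = qppq$qqpqq
  sorted[6] = qpqqqppq$q
  sorted[7] = qqppq$qqpq
  sorted[8] = qqpqqqppq$
  sorted[9] = qqqppq$qqp
sorted[1] = ppq$qqpqqq

Answer: ppq$qqpqqq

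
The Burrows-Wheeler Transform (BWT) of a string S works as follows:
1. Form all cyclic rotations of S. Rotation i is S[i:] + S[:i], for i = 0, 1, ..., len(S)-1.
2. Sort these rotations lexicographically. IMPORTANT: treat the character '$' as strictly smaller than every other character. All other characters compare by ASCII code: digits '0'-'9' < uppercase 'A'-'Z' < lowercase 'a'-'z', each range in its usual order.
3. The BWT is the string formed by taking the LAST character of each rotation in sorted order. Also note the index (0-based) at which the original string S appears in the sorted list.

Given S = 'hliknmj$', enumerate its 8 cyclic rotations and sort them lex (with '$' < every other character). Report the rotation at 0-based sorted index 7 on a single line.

Answer: nmj$hlik

Derivation:
All 8 rotations (rotation i = S[i:]+S[:i]):
  rot[0] = hliknmj$
  rot[1] = liknmj$h
  rot[2] = iknmj$hl
  rot[3] = knmj$hli
  rot[4] = nmj$hlik
  rot[5] = mj$hlikn
  rot[6] = j$hliknm
  rot[7] = $hliknmj
Sorted (with $ < everything):
  sorted[0] = $hliknmj
  sorted[1] = hliknmj$
  sorted[2] = iknmj$hl
  sorted[3] = j$hliknm
  sorted[4] = knmj$hli
  sorted[5] = liknmj$h
  sorted[6] = mj$hlikn
  sorted[7] = nmj$hlik
sorted[7] = nmj$hlik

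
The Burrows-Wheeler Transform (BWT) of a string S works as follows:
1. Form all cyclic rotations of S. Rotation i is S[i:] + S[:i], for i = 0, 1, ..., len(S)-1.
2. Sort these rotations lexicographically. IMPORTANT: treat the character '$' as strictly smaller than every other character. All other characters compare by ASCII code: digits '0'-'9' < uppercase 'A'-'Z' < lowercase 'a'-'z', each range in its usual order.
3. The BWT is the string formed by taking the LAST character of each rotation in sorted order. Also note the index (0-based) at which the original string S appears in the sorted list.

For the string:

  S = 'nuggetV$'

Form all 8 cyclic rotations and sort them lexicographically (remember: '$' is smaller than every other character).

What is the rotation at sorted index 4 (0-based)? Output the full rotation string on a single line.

Answer: ggetV$nu

Derivation:
All 8 rotations (rotation i = S[i:]+S[:i]):
  rot[0] = nuggetV$
  rot[1] = uggetV$n
  rot[2] = ggetV$nu
  rot[3] = getV$nug
  rot[4] = etV$nugg
  rot[5] = tV$nugge
  rot[6] = V$nugget
  rot[7] = $nuggetV
Sorted (with $ < everything):
  sorted[0] = $nuggetV
  sorted[1] = V$nugget
  sorted[2] = etV$nugg
  sorted[3] = getV$nug
  sorted[4] = ggetV$nu
  sorted[5] = nuggetV$
  sorted[6] = tV$nugge
  sorted[7] = uggetV$n
sorted[4] = ggetV$nu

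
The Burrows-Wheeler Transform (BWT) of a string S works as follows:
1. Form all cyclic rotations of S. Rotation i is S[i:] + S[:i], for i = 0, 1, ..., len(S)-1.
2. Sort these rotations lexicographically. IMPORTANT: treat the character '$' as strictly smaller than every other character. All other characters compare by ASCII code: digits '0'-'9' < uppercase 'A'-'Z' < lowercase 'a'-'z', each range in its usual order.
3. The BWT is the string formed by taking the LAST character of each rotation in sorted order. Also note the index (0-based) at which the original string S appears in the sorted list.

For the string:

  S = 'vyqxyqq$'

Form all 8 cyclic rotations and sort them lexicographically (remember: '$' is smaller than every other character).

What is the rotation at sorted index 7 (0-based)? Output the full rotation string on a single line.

All 8 rotations (rotation i = S[i:]+S[:i]):
  rot[0] = vyqxyqq$
  rot[1] = yqxyqq$v
  rot[2] = qxyqq$vy
  rot[3] = xyqq$vyq
  rot[4] = yqq$vyqx
  rot[5] = qq$vyqxy
  rot[6] = q$vyqxyq
  rot[7] = $vyqxyqq
Sorted (with $ < everything):
  sorted[0] = $vyqxyqq
  sorted[1] = q$vyqxyq
  sorted[2] = qq$vyqxy
  sorted[3] = qxyqq$vy
  sorted[4] = vyqxyqq$
  sorted[5] = xyqq$vyq
  sorted[6] = yqq$vyqx
  sorted[7] = yqxyqq$v
sorted[7] = yqxyqq$v

Answer: yqxyqq$v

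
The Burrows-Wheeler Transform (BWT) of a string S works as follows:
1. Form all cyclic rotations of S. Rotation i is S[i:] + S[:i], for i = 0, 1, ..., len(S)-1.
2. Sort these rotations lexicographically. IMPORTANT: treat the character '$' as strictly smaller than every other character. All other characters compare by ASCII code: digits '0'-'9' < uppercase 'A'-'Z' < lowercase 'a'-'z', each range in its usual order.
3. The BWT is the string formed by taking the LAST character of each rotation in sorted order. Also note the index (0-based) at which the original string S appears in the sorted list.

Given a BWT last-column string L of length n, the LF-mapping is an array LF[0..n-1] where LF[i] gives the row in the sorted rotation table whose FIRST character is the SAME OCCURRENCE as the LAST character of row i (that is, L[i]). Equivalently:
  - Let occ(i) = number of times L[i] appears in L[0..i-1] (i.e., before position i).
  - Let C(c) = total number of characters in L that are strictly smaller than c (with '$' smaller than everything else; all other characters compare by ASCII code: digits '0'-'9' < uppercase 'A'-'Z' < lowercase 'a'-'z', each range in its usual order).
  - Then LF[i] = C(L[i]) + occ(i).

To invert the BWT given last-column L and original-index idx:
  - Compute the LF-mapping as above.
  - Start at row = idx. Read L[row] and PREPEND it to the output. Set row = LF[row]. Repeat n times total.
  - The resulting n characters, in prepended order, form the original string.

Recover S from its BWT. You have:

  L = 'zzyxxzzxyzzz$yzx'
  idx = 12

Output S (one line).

LF mapping: 8 9 5 1 2 10 11 3 6 12 13 14 0 7 15 4
Walk LF starting at row 12, prepending L[row]:
  step 1: row=12, L[12]='$', prepend. Next row=LF[12]=0
  step 2: row=0, L[0]='z', prepend. Next row=LF[0]=8
  step 3: row=8, L[8]='y', prepend. Next row=LF[8]=6
  step 4: row=6, L[6]='z', prepend. Next row=LF[6]=11
  step 5: row=11, L[11]='z', prepend. Next row=LF[11]=14
  step 6: row=14, L[14]='z', prepend. Next row=LF[14]=15
  step 7: row=15, L[15]='x', prepend. Next row=LF[15]=4
  step 8: row=4, L[4]='x', prepend. Next row=LF[4]=2
  step 9: row=2, L[2]='y', prepend. Next row=LF[2]=5
  step 10: row=5, L[5]='z', prepend. Next row=LF[5]=10
  step 11: row=10, L[10]='z', prepend. Next row=LF[10]=13
  step 12: row=13, L[13]='y', prepend. Next row=LF[13]=7
  step 13: row=7, L[7]='x', prepend. Next row=LF[7]=3
  step 14: row=3, L[3]='x', prepend. Next row=LF[3]=1
  step 15: row=1, L[1]='z', prepend. Next row=LF[1]=9
  step 16: row=9, L[9]='z', prepend. Next row=LF[9]=12
Reversed output: zzxxyzzyxxzzzyz$

Answer: zzxxyzzyxxzzzyz$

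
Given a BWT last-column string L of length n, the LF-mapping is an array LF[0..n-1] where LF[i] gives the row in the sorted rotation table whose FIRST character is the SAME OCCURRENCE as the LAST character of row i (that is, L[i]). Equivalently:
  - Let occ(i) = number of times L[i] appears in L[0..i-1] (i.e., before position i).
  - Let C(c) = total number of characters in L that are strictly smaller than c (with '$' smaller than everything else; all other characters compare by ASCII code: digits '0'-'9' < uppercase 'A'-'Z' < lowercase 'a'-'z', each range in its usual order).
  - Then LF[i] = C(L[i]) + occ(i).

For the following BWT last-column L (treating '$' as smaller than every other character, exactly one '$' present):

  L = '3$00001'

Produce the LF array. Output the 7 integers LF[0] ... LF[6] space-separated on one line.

Char counts: '$':1, '0':4, '1':1, '3':1
C (first-col start): C('$')=0, C('0')=1, C('1')=5, C('3')=6
L[0]='3': occ=0, LF[0]=C('3')+0=6+0=6
L[1]='$': occ=0, LF[1]=C('$')+0=0+0=0
L[2]='0': occ=0, LF[2]=C('0')+0=1+0=1
L[3]='0': occ=1, LF[3]=C('0')+1=1+1=2
L[4]='0': occ=2, LF[4]=C('0')+2=1+2=3
L[5]='0': occ=3, LF[5]=C('0')+3=1+3=4
L[6]='1': occ=0, LF[6]=C('1')+0=5+0=5

Answer: 6 0 1 2 3 4 5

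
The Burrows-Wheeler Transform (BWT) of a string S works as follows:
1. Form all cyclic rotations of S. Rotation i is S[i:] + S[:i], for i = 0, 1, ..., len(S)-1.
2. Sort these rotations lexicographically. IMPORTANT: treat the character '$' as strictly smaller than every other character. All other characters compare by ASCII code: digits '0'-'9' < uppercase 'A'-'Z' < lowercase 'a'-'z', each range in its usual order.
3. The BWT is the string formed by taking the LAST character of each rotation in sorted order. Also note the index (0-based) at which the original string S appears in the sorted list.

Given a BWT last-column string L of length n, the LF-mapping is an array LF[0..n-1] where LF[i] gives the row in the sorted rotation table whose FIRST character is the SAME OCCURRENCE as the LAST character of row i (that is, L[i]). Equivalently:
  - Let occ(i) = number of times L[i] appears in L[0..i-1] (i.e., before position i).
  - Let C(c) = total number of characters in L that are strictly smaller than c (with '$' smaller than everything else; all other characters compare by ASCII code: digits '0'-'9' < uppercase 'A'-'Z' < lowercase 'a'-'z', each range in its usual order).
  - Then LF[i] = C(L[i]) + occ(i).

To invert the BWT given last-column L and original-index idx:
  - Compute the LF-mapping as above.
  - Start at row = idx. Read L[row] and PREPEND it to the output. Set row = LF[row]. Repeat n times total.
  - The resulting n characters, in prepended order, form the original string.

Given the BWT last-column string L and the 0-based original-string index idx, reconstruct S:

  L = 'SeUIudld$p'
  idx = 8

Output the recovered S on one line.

LF mapping: 2 6 3 1 9 4 7 5 0 8
Walk LF starting at row 8, prepending L[row]:
  step 1: row=8, L[8]='$', prepend. Next row=LF[8]=0
  step 2: row=0, L[0]='S', prepend. Next row=LF[0]=2
  step 3: row=2, L[2]='U', prepend. Next row=LF[2]=3
  step 4: row=3, L[3]='I', prepend. Next row=LF[3]=1
  step 5: row=1, L[1]='e', prepend. Next row=LF[1]=6
  step 6: row=6, L[6]='l', prepend. Next row=LF[6]=7
  step 7: row=7, L[7]='d', prepend. Next row=LF[7]=5
  step 8: row=5, L[5]='d', prepend. Next row=LF[5]=4
  step 9: row=4, L[4]='u', prepend. Next row=LF[4]=9
  step 10: row=9, L[9]='p', prepend. Next row=LF[9]=8
Reversed output: puddleIUS$

Answer: puddleIUS$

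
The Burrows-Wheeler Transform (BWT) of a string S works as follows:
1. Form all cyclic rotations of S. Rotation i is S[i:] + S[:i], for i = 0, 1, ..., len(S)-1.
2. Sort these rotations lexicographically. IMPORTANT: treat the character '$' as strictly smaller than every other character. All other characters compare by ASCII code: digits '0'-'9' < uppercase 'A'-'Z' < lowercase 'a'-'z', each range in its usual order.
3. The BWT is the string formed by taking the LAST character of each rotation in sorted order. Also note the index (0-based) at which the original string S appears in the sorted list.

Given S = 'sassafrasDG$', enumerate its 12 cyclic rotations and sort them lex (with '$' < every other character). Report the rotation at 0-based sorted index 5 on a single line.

Answer: assafrasDG$s

Derivation:
All 12 rotations (rotation i = S[i:]+S[:i]):
  rot[0] = sassafrasDG$
  rot[1] = assafrasDG$s
  rot[2] = ssafrasDG$sa
  rot[3] = safrasDG$sas
  rot[4] = afrasDG$sass
  rot[5] = frasDG$sassa
  rot[6] = rasDG$sassaf
  rot[7] = asDG$sassafr
  rot[8] = sDG$sassafra
  rot[9] = DG$sassafras
  rot[10] = G$sassafrasD
  rot[11] = $sassafrasDG
Sorted (with $ < everything):
  sorted[0] = $sassafrasDG
  sorted[1] = DG$sassafras
  sorted[2] = G$sassafrasD
  sorted[3] = afrasDG$sass
  sorted[4] = asDG$sassafr
  sorted[5] = assafrasDG$s
  sorted[6] = frasDG$sassa
  sorted[7] = rasDG$sassaf
  sorted[8] = sDG$sassafra
  sorted[9] = safrasDG$sas
  sorted[10] = sassafrasDG$
  sorted[11] = ssafrasDG$sa
sorted[5] = assafrasDG$s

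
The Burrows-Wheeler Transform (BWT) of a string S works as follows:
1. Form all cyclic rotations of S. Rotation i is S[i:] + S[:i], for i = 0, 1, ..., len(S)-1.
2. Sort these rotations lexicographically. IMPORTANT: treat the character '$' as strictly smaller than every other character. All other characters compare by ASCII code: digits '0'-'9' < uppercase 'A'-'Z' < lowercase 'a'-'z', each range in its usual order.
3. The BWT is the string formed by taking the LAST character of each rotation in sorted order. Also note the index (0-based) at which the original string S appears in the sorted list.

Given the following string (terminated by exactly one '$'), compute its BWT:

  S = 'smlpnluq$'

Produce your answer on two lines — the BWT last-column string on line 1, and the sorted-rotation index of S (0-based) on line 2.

All 9 rotations (rotation i = S[i:]+S[:i]):
  rot[0] = smlpnluq$
  rot[1] = mlpnluq$s
  rot[2] = lpnluq$sm
  rot[3] = pnluq$sml
  rot[4] = nluq$smlp
  rot[5] = luq$smlpn
  rot[6] = uq$smlpnl
  rot[7] = q$smlpnlu
  rot[8] = $smlpnluq
Sorted (with $ < everything):
  sorted[0] = $smlpnluq  (last char: 'q')
  sorted[1] = lpnluq$sm  (last char: 'm')
  sorted[2] = luq$smlpn  (last char: 'n')
  sorted[3] = mlpnluq$s  (last char: 's')
  sorted[4] = nluq$smlp  (last char: 'p')
  sorted[5] = pnluq$sml  (last char: 'l')
  sorted[6] = q$smlpnlu  (last char: 'u')
  sorted[7] = smlpnluq$  (last char: '$')
  sorted[8] = uq$smlpnl  (last char: 'l')
Last column: qmnsplu$l
Original string S is at sorted index 7

Answer: qmnsplu$l
7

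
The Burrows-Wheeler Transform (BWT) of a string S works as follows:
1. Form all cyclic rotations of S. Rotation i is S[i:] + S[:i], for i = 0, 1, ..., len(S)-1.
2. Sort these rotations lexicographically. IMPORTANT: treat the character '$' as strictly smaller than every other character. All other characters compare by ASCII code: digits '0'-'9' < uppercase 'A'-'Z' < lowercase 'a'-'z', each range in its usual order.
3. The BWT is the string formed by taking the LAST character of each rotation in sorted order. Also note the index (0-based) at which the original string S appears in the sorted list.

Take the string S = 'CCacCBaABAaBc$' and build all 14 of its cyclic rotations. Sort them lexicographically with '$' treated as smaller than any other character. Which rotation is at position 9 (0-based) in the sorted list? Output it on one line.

Answer: aABAaBc$CCacCB

Derivation:
All 14 rotations (rotation i = S[i:]+S[:i]):
  rot[0] = CCacCBaABAaBc$
  rot[1] = CacCBaABAaBc$C
  rot[2] = acCBaABAaBc$CC
  rot[3] = cCBaABAaBc$CCa
  rot[4] = CBaABAaBc$CCac
  rot[5] = BaABAaBc$CCacC
  rot[6] = aABAaBc$CCacCB
  rot[7] = ABAaBc$CCacCBa
  rot[8] = BAaBc$CCacCBaA
  rot[9] = AaBc$CCacCBaAB
  rot[10] = aBc$CCacCBaABA
  rot[11] = Bc$CCacCBaABAa
  rot[12] = c$CCacCBaABAaB
  rot[13] = $CCacCBaABAaBc
Sorted (with $ < everything):
  sorted[0] = $CCacCBaABAaBc
  sorted[1] = ABAaBc$CCacCBa
  sorted[2] = AaBc$CCacCBaAB
  sorted[3] = BAaBc$CCacCBaA
  sorted[4] = BaABAaBc$CCacC
  sorted[5] = Bc$CCacCBaABAa
  sorted[6] = CBaABAaBc$CCac
  sorted[7] = CCacCBaABAaBc$
  sorted[8] = CacCBaABAaBc$C
  sorted[9] = aABAaBc$CCacCB
  sorted[10] = aBc$CCacCBaABA
  sorted[11] = acCBaABAaBc$CC
  sorted[12] = c$CCacCBaABAaB
  sorted[13] = cCBaABAaBc$CCa
sorted[9] = aABAaBc$CCacCB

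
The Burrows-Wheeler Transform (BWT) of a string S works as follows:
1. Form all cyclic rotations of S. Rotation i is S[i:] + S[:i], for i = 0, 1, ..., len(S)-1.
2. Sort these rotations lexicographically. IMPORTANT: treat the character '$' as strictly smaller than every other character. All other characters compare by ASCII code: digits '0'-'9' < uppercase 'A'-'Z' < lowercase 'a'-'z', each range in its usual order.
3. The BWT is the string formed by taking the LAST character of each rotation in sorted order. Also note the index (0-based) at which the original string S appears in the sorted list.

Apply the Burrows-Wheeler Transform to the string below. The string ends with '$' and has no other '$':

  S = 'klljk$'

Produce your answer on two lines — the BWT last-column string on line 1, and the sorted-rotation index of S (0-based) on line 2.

All 6 rotations (rotation i = S[i:]+S[:i]):
  rot[0] = klljk$
  rot[1] = lljk$k
  rot[2] = ljk$kl
  rot[3] = jk$kll
  rot[4] = k$kllj
  rot[5] = $klljk
Sorted (with $ < everything):
  sorted[0] = $klljk  (last char: 'k')
  sorted[1] = jk$kll  (last char: 'l')
  sorted[2] = k$kllj  (last char: 'j')
  sorted[3] = klljk$  (last char: '$')
  sorted[4] = ljk$kl  (last char: 'l')
  sorted[5] = lljk$k  (last char: 'k')
Last column: klj$lk
Original string S is at sorted index 3

Answer: klj$lk
3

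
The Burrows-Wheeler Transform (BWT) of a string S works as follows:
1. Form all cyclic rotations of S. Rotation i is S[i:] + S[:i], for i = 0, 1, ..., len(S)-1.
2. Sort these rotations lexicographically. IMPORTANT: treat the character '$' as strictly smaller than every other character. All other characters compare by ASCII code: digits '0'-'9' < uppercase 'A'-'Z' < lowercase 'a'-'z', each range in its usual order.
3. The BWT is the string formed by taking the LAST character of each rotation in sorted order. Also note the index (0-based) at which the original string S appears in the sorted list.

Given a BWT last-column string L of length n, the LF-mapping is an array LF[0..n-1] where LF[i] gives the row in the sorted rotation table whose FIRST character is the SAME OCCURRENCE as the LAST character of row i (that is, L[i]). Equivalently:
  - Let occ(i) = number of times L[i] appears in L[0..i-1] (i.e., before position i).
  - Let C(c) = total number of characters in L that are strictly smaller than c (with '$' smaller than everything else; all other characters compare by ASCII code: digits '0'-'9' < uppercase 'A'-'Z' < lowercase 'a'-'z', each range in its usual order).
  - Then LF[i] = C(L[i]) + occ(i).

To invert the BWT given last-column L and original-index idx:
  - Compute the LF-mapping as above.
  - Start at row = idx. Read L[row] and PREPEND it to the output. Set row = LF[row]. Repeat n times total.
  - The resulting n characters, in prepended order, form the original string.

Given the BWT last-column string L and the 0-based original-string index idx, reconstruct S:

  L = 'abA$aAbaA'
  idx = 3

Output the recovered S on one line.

LF mapping: 4 7 1 0 5 2 8 6 3
Walk LF starting at row 3, prepending L[row]:
  step 1: row=3, L[3]='$', prepend. Next row=LF[3]=0
  step 2: row=0, L[0]='a', prepend. Next row=LF[0]=4
  step 3: row=4, L[4]='a', prepend. Next row=LF[4]=5
  step 4: row=5, L[5]='A', prepend. Next row=LF[5]=2
  step 5: row=2, L[2]='A', prepend. Next row=LF[2]=1
  step 6: row=1, L[1]='b', prepend. Next row=LF[1]=7
  step 7: row=7, L[7]='a', prepend. Next row=LF[7]=6
  step 8: row=6, L[6]='b', prepend. Next row=LF[6]=8
  step 9: row=8, L[8]='A', prepend. Next row=LF[8]=3
Reversed output: AbabAAaa$

Answer: AbabAAaa$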